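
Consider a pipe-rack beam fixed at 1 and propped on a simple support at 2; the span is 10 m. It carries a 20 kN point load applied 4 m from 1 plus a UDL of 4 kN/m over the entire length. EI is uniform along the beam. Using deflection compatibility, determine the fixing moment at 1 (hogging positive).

M_1 = 88.4 kN·m

Choose R_2 as the redundant. The primary structure is the cantilever fixed at 1.
Free-end deflection of the primary structure under the applied loading (downward +):
  point load 20 at a = 4: Pa²(3L − a)/(6EI) = 1387/EI
  UDL 4: wL⁴/(8EI) = 5000/EI
  δ_0 = 6387/EI
Flexibility coefficient — unit upward force at 2: δ_{22} = L³/(3EI) = 333.3/EI.
Compatibility at 2: δ_0 − R_2·δ_{22} = 0, so R_2 = 6387/333.3 = 19.16 kN.
Moment equilibrium about 1: M_1 = Σ(load moments about 1) − R_2·L = 280 − 19.16×10 = 88.4 kN·m.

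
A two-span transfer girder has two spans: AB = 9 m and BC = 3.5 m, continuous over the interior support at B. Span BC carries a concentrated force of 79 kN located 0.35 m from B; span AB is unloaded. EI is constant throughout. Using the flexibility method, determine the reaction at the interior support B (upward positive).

R_B = 73.73 kN

Release continuity at B by inserting a hinge; the redundant is the internal moment M_B. The primary structure is two simply-supported spans AB and BC.
Rotations at B on the released spans (each span's end-slope, ×1/EI):
  span BC: point load 79 at a = 0.35: Pab(L + b)/(6LEI) = 27.58/EI
  relative rotation θ_0 = (0 + 27.58)/EI = 27.58/EI
A unit hogging moment at B produces rotation L₁/(3EI) + L₂/(3EI) = 4.167/EI.
Compatibility: M_B·(L₁+L₂)/(3EI) = θ_0, giving M_B = 6.619 kN·m (hogging).
Span AB, ΣM about A with M_B applied at B: R_B^{AB}·9 = 0 + 6.619, so R_B^{AB} = 0.7355 kN and R_A = 0 − 0.7355 = -0.7355 kN.
Span BC, ΣM about C: R_B^{BC}·3.5 = 248.8 + 6.619, so R_B^{BC} = 72.99 kN and R_C = 79 − 72.99 = 6.009 kN.
R_B = 0.7355 + 72.99 = 73.73 kN.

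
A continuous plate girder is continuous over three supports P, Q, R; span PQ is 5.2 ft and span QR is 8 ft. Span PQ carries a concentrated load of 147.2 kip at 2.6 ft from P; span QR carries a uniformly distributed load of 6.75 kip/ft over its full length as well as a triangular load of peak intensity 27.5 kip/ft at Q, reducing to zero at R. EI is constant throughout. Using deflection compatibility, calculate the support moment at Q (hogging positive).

M_Q = 160.4 kip·ft

Take M_Q as the redundant. Released structure: two simple spans PQ and QR with a hinge at Q.
End slopes at the hinge Q, treating each span as simply supported:
  span PQ: point load 147.2 at a = 2.6: Pab(L + a)/(6LEI) = 248.8/EI
  span QR: UDL 6.75: wL³/(24EI) = 144/EI
  span QR: triangular load, peak 27.5: w₀L³/(45EI) = 312.9/EI
  relative rotation θ_0 = (248.8 + 456.9)/EI = 705.7/EI
A unit hogging moment at Q produces rotation L₁/(3EI) + L₂/(3EI) = 4.4/EI.
Compatibility: M_Q·(L₁+L₂)/(3EI) = θ_0, giving M_Q = 160.4 kip·ft (hogging).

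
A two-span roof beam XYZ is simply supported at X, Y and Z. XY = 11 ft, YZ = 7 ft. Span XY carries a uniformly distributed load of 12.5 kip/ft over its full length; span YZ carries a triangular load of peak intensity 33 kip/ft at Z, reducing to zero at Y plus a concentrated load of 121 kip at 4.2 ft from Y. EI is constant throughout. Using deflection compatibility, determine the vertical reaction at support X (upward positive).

R_X = 49.88 kip

Release continuity at Y by inserting a hinge; the redundant is the internal moment M_Y. The primary structure is two simply-supported spans XY and YZ.
Rotations at Y on the released spans (each span's end-slope, ×1/EI):
  span XY: UDL 12.5: wL³/(24EI) = 693.2/EI
  span YZ: triangular load, peak 33: 7w₀L³/(360EI) = 220.1/EI
  span YZ: point load 121 at a = 4.2: Pab(L + b)/(6LEI) = 332/EI
  relative rotation θ_0 = (693.2 + 552.1)/EI = 1245/EI
A unit hogging moment at Y produces rotation L₁/(3EI) + L₂/(3EI) = 6/EI.
Compatibility: M_Y·(L₁+L₂)/(3EI) = θ_0, giving M_Y = 207.6 kip·ft (hogging).
Span XY, ΣM about X with M_Y applied at Y: R_Y^{XY}·11 = 756.2 + 207.6, so R_Y^{XY} = 87.62 kip and R_X = 137.5 − 87.62 = 49.88 kip.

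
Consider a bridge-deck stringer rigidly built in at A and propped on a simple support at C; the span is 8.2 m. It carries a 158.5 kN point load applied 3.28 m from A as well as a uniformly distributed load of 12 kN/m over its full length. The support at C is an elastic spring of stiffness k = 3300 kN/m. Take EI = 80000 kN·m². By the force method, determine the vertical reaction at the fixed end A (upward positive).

R_A = 195.2 kN

Take the reaction at C as the redundant and release it; the primary structure is a cantilever fixed at A.
Primary-structure tip deflection at C by superposition:
  point load 158.5 at a = 3.28: Pa²(3L − a)/(6EI) = 6059/EI
  UDL 12: wL⁴/(8EI) = 6782/EI
  δ_0 = 12841/EI
Tip deflection under a unit load at C: L³/(3EI) = 183.8/EI.
With EI = 80000 kN·m²: δ_0 = 0.16051 m and δ_{CC} = 0.002297 m/kN.
Compatibility — the spring shortens by R_C/k under the reaction it provides: δ_0 − R_C·δ_{CC} = R_C/k. With 1/k = 0.000303 m/kN, R_C = δ_0 / (δ_{CC} + 1/k) = 0.16051 / (0.002297 + 0.000303) = 61.73 kN.
Vertical equilibrium: R_A = ΣP − R_C = 256.9 − 61.73 = 195.2 kN.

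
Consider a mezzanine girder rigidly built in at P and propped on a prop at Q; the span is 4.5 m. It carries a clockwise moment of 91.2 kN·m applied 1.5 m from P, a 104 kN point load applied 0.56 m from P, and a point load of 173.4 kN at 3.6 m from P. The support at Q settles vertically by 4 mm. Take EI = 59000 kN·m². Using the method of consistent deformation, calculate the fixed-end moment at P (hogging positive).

M_P = 172.9 kN·m

Remove the prop at Q; the released (primary) structure is a cantilever built in at P.
Primary-structure tip deflection at Q by superposition:
  clockwise couple 91.2 at a = 1.5: M₀a(2L − a)/(2EI) = 513/EI
  point load 104 at a = 0.56: Pa²(3L − a)/(6EI) = 70.34/EI
  point load 173.4 at a = 3.6: Pa²(3L − a)/(6EI) = 3708/EI
  δ_0 = 4291/EI
Flexibility coefficient — unit upward force at Q: δ_{QQ} = L³/(3EI) = 30.38/EI.
With EI = 59000 kN·m²: δ_0 = 0.072734 m and δ_{QQ} = 0.000515 m/kN.
Compatibility — the beam at Q must follow the support down by 0.004 m: δ_0 − R_Q·δ_{QQ} = 0.004, so R_Q = (0.072734 − 0.004)/0.000515 = 133.5 kN.
Moment equilibrium about P: M_P = Σ(load moments about P) − R_Q·L = 773.7 − 133.5×4.5 = 172.9 kN·m.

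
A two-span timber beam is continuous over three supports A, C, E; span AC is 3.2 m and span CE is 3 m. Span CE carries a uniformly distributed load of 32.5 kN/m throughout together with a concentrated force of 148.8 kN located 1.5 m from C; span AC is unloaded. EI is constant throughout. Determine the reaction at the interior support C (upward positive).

R_C = 160.7 kN

Release continuity at C by inserting a hinge; the redundant is the internal moment M_C. The primary structure is two simply-supported spans AC and CE.
Discontinuity in slope at C on the released structure — sum the simple-span end rotations:
  span CE: UDL 32.5: wL³/(24EI) = 36.56/EI
  span CE: point load 148.8 at a = 1.5: Pab(L + b)/(6LEI) = 83.7/EI
  relative rotation θ_0 = (0 + 120.3)/EI = 120.3/EI
A unit hogging moment at C produces rotation L₁/(3EI) + L₂/(3EI) = 2.067/EI.
Compatibility: M_C·(L₁+L₂)/(3EI) = θ_0, giving M_C = 58.19 kN·m (hogging).
Span AC, ΣM about A with M_C applied at C: R_C^{AC}·3.2 = 0 + 58.19, so R_C^{AC} = 18.18 kN and R_A = 0 − 18.18 = -18.18 kN.
Span CE, ΣM about E: R_C^{CE}·3 = 369.4 + 58.19, so R_C^{CE} = 142.5 kN and R_E = 246.3 − 142.5 = 103.8 kN.
R_C = 18.18 + 142.5 = 160.7 kN.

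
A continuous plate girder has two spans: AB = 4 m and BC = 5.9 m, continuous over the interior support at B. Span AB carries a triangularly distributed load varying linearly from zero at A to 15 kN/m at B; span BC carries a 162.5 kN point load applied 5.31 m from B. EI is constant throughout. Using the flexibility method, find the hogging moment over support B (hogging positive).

M_B = 34.75 kN·m

Release continuity at B by inserting a hinge; the redundant is the internal moment M_B. The primary structure is two simply-supported spans AB and BC.
End slopes at the hinge B, treating each span as simply supported:
  span AB: triangular load, peak 15: w₀L³/(45EI) = 21.33/EI
  span BC: point load 162.5 at a = 5.31: Pab(L + b)/(6LEI) = 93.33/EI
  relative rotation θ_0 = (21.33 + 93.33)/EI = 114.7/EI
A unit hogging moment at B produces rotation L₁/(3EI) + L₂/(3EI) = 3.3/EI.
Compatibility: M_B·(L₁+L₂)/(3EI) = θ_0, giving M_B = 34.75 kN·m (hogging).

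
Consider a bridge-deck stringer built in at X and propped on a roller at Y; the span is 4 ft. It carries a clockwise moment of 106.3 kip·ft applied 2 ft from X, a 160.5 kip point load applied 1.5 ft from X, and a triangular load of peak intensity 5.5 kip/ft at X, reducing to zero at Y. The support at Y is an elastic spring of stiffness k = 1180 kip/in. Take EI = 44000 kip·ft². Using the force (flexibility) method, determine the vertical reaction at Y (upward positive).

R_Y = 53.87 kip

Release the roller at Y. Primary structure: cantilever fixed at X.
Deflection at Y on the released cantilever, summing each load's contribution:
  clockwise couple 106.3 at a = 2: M₀a(2L − a)/(2EI) = 637.8/EI
  point load 160.5 at a = 1.5: Pa²(3L − a)/(6EI) = 632/EI
  triangular load, peak 5.5 at the fixed end: w₀L⁴/(30EI) = 46.93/EI
  δ_0 = 1317/EI
Flexibility coefficient — unit upward force at Y: δ_{YY} = L³/(3EI) = 21.33/EI.
With EI = 44000 kip·ft²: δ_0 = 0.029925 ft and δ_{YY} = 0.000485 ft/kip.
Compatibility — the spring shortens by R_Y/k under the reaction it provides: δ_0 − R_Y·δ_{YY} = R_Y/k. With 1/k = 1/(1180×12) ft/kip = 0.000071 ft/kip, R_Y = δ_0 / (δ_{YY} + 1/k) = 0.029925 / (0.000485 + 0.000071) = 53.87 kip.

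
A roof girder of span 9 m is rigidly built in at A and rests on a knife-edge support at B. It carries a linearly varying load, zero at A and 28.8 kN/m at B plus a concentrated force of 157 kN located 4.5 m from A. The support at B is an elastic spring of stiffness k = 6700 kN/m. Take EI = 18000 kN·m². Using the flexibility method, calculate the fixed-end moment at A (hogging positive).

Release the roller at B. Primary structure: cantilever fixed at A.
Primary-structure tip deflection at B by superposition:
  triangular load, peak 28.8 at the free end: 11w₀L⁴/(120EI) = 17321/EI
  point load 157 at a = 4.5: Pa²(3L − a)/(6EI) = 11922/EI
  δ_0 = 29243/EI
Tip deflection under a unit load at B: L³/(3EI) = 243/EI.
With EI = 18000 kN·m²: δ_0 = 1.6246 m and δ_{BB} = 0.0135 m/kN.
Compatibility — the spring shortens by R_B/k under the reaction it provides: δ_0 − R_B·δ_{BB} = R_B/k. With 1/k = 0.000149 m/kN, R_B = δ_0 / (δ_{BB} + 1/k) = 1.6246 / (0.0135 + 0.000149) = 119 kN.
Moment equilibrium about A: M_A = Σ(load moments about A) − R_B·L = 1484 − 119×9 = 412.9 kN·m.

M_A = 412.9 kN·m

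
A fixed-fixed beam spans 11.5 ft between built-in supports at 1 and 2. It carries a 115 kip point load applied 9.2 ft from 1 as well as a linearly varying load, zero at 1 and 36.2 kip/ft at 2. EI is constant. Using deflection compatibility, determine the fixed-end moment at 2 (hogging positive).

Release both end moments; the primary structure is a simply-supported span 12 with redundants M_1 and M_2.
On the primary (simply-supported) span, the end slopes from the loading are:
  at 1: point load 115 at a = 9.2: Pab(L + b)/(6LEI) = 486.7/EI
  at 2: point load 115 at a = 9.2: Pab(L + a)/(6LEI) = 730/EI
  at 1: triangular load, peak 36.2: 7w₀L³/(360EI) = 1071/EI
  at 2: triangular load, peak 36.2: w₀L³/(45EI) = 1223/EI
  θ_10 = 1557/EI,  θ_20 = 1953/EI
Flexibility coefficients: a unit moment at one end gives L/(3EI) there and L/(6EI) at the far end, so f₁₁ = f₂₂ = 3.833/EI and f₁₂ = f₂₁ = 1.917/EI.
Compatibility — zero rotation at each built-in end:
  3.833 M_1 + 1.917 M_2 = 1557
  1.917 M_1 + 3.833 M_2 = 1953
Solving the pair gives M_1 = 201.9 kip·ft and M_2 = 408.7 kip·ft (hogging).

M_2 = 408.7 kip·ft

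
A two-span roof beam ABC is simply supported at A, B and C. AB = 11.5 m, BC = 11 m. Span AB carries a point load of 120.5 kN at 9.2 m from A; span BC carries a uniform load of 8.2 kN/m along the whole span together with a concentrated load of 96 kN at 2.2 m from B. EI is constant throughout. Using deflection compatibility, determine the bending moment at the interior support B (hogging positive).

M_B = 237 kN·m

Take M_B as the redundant. Released structure: two simple spans AB and BC with a hinge at B.
Rotations at B on the released spans (each span's end-slope, ×1/EI):
  span AB: point load 120.5 at a = 9.2: Pab(L + a)/(6LEI) = 764.9/EI
  span BC: UDL 8.2: wL³/(24EI) = 454.8/EI
  span BC: point load 96 at a = 2.2: Pab(L + b)/(6LEI) = 557.6/EI
  relative rotation θ_0 = (764.9 + 1012)/EI = 1777/EI
A unit hogging moment at B produces rotation L₁/(3EI) + L₂/(3EI) = 7.5/EI.
Slope continuity at B: θ_0 = M_B·7.5/EI, so M_B = 1777/7.5 = 237 kN·m (hogging).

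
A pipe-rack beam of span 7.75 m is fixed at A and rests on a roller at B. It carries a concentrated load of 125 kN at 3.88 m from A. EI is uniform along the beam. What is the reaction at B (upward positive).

Take the reaction at B as the redundant and release it; the primary structure is a cantilever fixed at A.
Downward deflection at the released point B due to the loads:
  point load 125 at a = 3.88: Pa²(3L − a)/(6EI) = 6075/EI
Tip deflection under a unit load at B: L³/(3EI) = 155.2/EI.
Compatibility at B: δ_0 − R_B·δ_{BB} = 0, so R_B = 6075/155.2 = 39.15 kN.

R_B = 39.15 kN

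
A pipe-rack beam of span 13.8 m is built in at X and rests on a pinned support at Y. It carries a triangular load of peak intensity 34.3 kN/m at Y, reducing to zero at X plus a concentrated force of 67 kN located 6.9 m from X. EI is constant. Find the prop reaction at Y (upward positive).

R_Y = 151.1 kN

Take the reaction at Y as the redundant and release it; the primary structure is a cantilever fixed at X.
Downward deflection at the released point Y due to the loads:
  triangular load, peak 34.3 at the free end: 11w₀L⁴/(120EI) = 114031/EI
  point load 67 at a = 6.9: Pa²(3L − a)/(6EI) = 18342/EI
  δ_0 = 132372/EI
Tip deflection under a unit load at Y: L³/(3EI) = 876/EI.
Compatibility at Y: δ_0 − R_Y·δ_{YY} = 0, so R_Y = 132372/876 = 151.1 kN.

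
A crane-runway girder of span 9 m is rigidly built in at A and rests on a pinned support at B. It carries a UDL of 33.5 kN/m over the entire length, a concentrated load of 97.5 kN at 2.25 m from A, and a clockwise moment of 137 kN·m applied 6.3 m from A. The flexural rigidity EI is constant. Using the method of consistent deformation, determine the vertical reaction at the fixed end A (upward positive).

Release the roller at B. Primary structure: cantilever fixed at A.
Downward deflection at the released point B due to the loads:
  UDL 33.5: wL⁴/(8EI) = 27474/EI
  point load 97.5 at a = 2.25: Pa²(3L − a)/(6EI) = 2036/EI
  clockwise couple 137 at a = 6.3: M₀a(2L − a)/(2EI) = 5049/EI
  δ_0 = 34559/EI
Tip deflection under a unit load at B: L³/(3EI) = 243/EI.
The prop prevents deflection at B: R_B = δ_0/δ_{BB} = 34559/243 = 142.2 kN.
Vertical equilibrium: R_A = ΣP − R_B = 399 − 142.2 = 256.8 kN.

R_A = 256.8 kN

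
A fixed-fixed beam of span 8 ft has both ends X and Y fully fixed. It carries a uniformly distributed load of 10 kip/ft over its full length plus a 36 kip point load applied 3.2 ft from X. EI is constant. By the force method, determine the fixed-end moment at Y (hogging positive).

M_Y = 80.98 kip·ft

Take the two fixed-end moments M_X, M_Y as redundants; the released structure is the simple span XY.
End rotations of the released simple span under the applied load (×1/EI):
  at X: UDL 10: wL³/(24EI) = 213.3/EI
  at Y: UDL 10: wL³/(24EI) = 213.3/EI
  at X: point load 36 at a = 3.2: Pab(L + b)/(6LEI) = 147.5/EI
  at Y: point load 36 at a = 3.2: Pab(L + a)/(6LEI) = 129/EI
  θ_X0 = 360.8/EI,  θ_Y0 = 342.4/EI
Flexibility coefficients: a unit moment at one end gives L/(3EI) there and L/(6EI) at the far end, so f₁₁ = f₂₂ = 2.667/EI and f₁₂ = f₂₁ = 1.333/EI.
Compatibility — zero rotation at each built-in end:
  2.667 M_X + 1.333 M_Y = 360.8
  1.333 M_X + 2.667 M_Y = 342.4
Solving the pair gives M_X = 94.81 kip·ft and M_Y = 80.98 kip·ft (hogging).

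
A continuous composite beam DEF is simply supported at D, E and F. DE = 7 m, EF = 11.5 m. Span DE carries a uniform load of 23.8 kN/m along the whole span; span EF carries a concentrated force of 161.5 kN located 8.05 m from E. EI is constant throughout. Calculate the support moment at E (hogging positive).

Release continuity at E by inserting a hinge; the redundant is the internal moment M_E. The primary structure is two simply-supported spans DE and EF.
End slopes at the hinge E, treating each span as simply supported:
  span DE: UDL 23.8: wL³/(24EI) = 340.1/EI
  span EF: point load 161.5 at a = 8.05: Pab(L + b)/(6LEI) = 971.8/EI
  relative rotation θ_0 = (340.1 + 971.8)/EI = 1312/EI
A unit hogging moment at E produces rotation L₁/(3EI) + L₂/(3EI) = 6.167/EI.
Slope continuity at E: θ_0 = M_E·6.167/EI, so M_E = 1312/6.167 = 212.7 kN·m (hogging).

M_E = 212.7 kN·m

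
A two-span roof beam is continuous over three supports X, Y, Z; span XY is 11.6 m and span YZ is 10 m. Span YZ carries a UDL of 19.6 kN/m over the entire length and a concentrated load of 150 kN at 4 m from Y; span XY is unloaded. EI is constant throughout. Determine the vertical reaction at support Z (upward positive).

Release continuity at Y by inserting a hinge; the redundant is the internal moment M_Y. The primary structure is two simply-supported spans XY and YZ.
Rotations at Y on the released spans (each span's end-slope, ×1/EI):
  span YZ: UDL 19.6: wL³/(24EI) = 816.7/EI
  span YZ: point load 150 at a = 4: Pab(L + b)/(6LEI) = 960/EI
  relative rotation θ_0 = (0 + 1777)/EI = 1777/EI
A unit hogging moment at Y produces rotation L₁/(3EI) + L₂/(3EI) = 7.2/EI.
Compatibility: M_Y·(L₁+L₂)/(3EI) = θ_0, giving M_Y = 246.8 kN·m (hogging).
Span YZ, ΣM about Z: R_Y^{YZ}·10 = 1880 + 246.8, so R_Y^{YZ} = 212.7 kN and R_Z = 346 − 212.7 = 133.3 kN.

R_Z = 133.3 kN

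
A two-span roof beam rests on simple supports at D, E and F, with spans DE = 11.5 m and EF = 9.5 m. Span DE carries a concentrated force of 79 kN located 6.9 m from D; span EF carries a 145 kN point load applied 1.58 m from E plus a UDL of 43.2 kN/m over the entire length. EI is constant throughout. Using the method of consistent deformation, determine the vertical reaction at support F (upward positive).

R_F = 187.7 kN

Release continuity at E by inserting a hinge; the redundant is the internal moment M_E. The primary structure is two simply-supported spans DE and EF.
Discontinuity in slope at E on the released structure — sum the simple-span end rotations:
  span DE: point load 79 at a = 6.9: Pab(L + a)/(6LEI) = 668.7/EI
  span EF: point load 145 at a = 1.58: Pab(L + b)/(6LEI) = 554.5/EI
  span EF: UDL 43.2: wL³/(24EI) = 1543/EI
  relative rotation θ_0 = (668.7 + 2098)/EI = 2766/EI
A unit hogging moment at E produces rotation L₁/(3EI) + L₂/(3EI) = 7/EI.
Slope continuity at E: θ_0 = M_E·7/EI, so M_E = 2766/7 = 395.2 kN·m (hogging).
Span EF, ΣM about F: R_E^{EF}·9.5 = 3098 + 395.2, so R_E^{EF} = 367.7 kN and R_F = 555.4 − 367.7 = 187.7 kN.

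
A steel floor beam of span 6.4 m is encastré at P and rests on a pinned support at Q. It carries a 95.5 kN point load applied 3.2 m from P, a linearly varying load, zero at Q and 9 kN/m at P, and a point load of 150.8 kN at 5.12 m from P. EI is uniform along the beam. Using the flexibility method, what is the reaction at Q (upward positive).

Take the reaction at Q as the redundant and release it; the primary structure is a cantilever fixed at P.
Downward deflection at the released point Q due to the loads:
  point load 95.5 at a = 3.2: Pa²(3L − a)/(6EI) = 2608/EI
  triangular load, peak 9 at the fixed end: w₀L⁴/(30EI) = 503.3/EI
  point load 150.8 at a = 5.12: Pa²(3L − a)/(6EI) = 9277/EI
  δ_0 = 12388/EI
Flexibility coefficient — unit upward force at Q: δ_{QQ} = L³/(3EI) = 87.38/EI.
Compatibility at Q: δ_0 − R_Q·δ_{QQ} = 0, so R_Q = 12388/87.38 = 141.8 kN.

R_Q = 141.8 kN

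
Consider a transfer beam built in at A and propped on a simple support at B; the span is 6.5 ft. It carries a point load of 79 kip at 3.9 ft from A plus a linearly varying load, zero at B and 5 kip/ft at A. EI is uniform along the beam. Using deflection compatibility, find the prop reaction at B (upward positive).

R_B = 37.38 kip

Take the reaction at B as the redundant and release it; the primary structure is a cantilever fixed at A.
Free-end deflection of the primary structure under the applied loading (downward +):
  point load 79 at a = 3.9: Pa²(3L − a)/(6EI) = 3124/EI
  triangular load, peak 5 at the fixed end: w₀L⁴/(30EI) = 297.5/EI
  δ_0 = 3422/EI
Tip deflection under a unit load at B: L³/(3EI) = 91.54/EI.
Compatibility at B: δ_0 − R_B·δ_{BB} = 0, so R_B = 3422/91.54 = 37.38 kip.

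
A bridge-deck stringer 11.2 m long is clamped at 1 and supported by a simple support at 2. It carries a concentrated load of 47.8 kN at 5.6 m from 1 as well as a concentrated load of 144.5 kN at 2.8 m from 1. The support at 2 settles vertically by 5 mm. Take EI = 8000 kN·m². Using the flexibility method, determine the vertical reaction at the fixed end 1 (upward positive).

Take the reaction at 2 as the redundant and release it; the primary structure is a cantilever fixed at 1.
Primary-structure tip deflection at 2 by superposition:
  point load 47.8 at a = 5.6: Pa²(3L − a)/(6EI) = 6995/EI
  point load 144.5 at a = 2.8: Pa²(3L − a)/(6EI) = 5815/EI
  δ_0 = 12811/EI
Flexibility coefficient — unit upward force at 2: δ_{22} = L³/(3EI) = 468.3/EI.
With EI = 8000 kN·m²: δ_0 = 1.6014 m and δ_{22} = 0.058539 m/kN.
Compatibility — the beam at 2 must follow the support down by 0.005 m: δ_0 − R_2·δ_{22} = 0.005, so R_2 = (1.6014 − 0.005)/0.058539 = 27.27 kN.
Vertical equilibrium: R_1 = ΣP − R_2 = 192.3 − 27.27 = 165 kN.

R_1 = 165 kN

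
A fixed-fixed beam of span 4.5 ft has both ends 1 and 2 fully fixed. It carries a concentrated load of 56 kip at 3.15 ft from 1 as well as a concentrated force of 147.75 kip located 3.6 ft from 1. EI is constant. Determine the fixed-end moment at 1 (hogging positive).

Release both end moments; the primary structure is a simply-supported span 12 with redundants M_1 and M_2.
On the primary (simply-supported) span, the end slopes from the loading are:
  at 1: point load 56 at a = 3.15: Pab(L + b)/(6LEI) = 51.6/EI
  at 2: point load 56 at a = 3.15: Pab(L + a)/(6LEI) = 67.47/EI
  at 1: point load 147.75 at a = 3.6: Pab(L + b)/(6LEI) = 95.74/EI
  at 2: point load 147.75 at a = 3.6: Pab(L + a)/(6LEI) = 143.6/EI
  θ_10 = 147.3/EI,  θ_20 = 211.1/EI
Flexibility coefficients: a unit moment at one end gives L/(3EI) there and L/(6EI) at the far end, so f₁₁ = f₂₂ = 1.5/EI and f₁₂ = f₂₁ = 0.75/EI.
Compatibility — zero rotation at each built-in end:
  1.5 M_1 + 0.75 M_2 = 147.3
  0.75 M_1 + 1.5 M_2 = 211.1
Solving the pair gives M_1 = 37.15 kip·ft and M_2 = 122.1 kip·ft (hogging).

M_1 = 37.15 kip·ft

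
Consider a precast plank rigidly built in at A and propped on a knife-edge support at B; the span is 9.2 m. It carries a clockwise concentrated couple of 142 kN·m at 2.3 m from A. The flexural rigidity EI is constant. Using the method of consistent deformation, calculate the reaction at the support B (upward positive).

Choose R_B as the redundant. The primary structure is the cantilever fixed at A.
Downward deflection at the released point B due to the loads:
  clockwise couple 142 at a = 2.3: M₀a(2L − a)/(2EI) = 2629/EI
Tip deflection under a unit load at B: L³/(3EI) = 259.6/EI.
Compatibility at B: δ_0 − R_B·δ_{BB} = 0, so R_B = 2629/259.6 = 10.13 kN.

R_B = 10.13 kN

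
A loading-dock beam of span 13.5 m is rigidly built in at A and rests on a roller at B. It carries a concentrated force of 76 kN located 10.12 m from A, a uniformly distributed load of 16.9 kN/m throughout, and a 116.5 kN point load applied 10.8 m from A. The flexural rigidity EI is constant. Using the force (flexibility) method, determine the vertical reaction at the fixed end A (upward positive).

R_A = 205 kN

Choose R_B as the redundant. The primary structure is the cantilever fixed at A.
Downward deflection at the released point B due to the loads:
  point load 76 at a = 10.12: Pa²(3L − a)/(6EI) = 39410/EI
  UDL 16.9: wL⁴/(8EI) = 70167/EI
  point load 116.5 at a = 10.8: Pa²(3L − a)/(6EI) = 67263/EI
  δ_0 = 176841/EI
Flexibility coefficient — unit upward force at B: δ_{BB} = L³/(3EI) = 820.1/EI.
Compatibility at B: δ_0 − R_B·δ_{BB} = 0, so R_B = 176841/820.1 = 215.6 kN.
Vertical equilibrium: R_A = ΣP − R_B = 420.6 − 215.6 = 205 kN.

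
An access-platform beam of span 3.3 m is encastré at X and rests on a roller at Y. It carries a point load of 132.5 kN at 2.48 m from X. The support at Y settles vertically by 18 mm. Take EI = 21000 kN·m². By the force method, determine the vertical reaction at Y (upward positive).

R_Y = 52.57 kN

Choose R_Y as the redundant. The primary structure is the cantilever fixed at X.
Downward deflection at the released point Y due to the loads:
  point load 132.5 at a = 2.48: Pa²(3L − a)/(6EI) = 1008/EI
Flexibility coefficient — unit upward force at Y: δ_{YY} = L³/(3EI) = 11.98/EI.
With EI = 21000 kN·m²: δ_0 = 0.04799 m and δ_{YY} = 0.00057 m/kN.
Compatibility — the beam at Y must follow the support down by 0.018 m: δ_0 − R_Y·δ_{YY} = 0.018, so R_Y = (0.04799 − 0.018)/0.00057 = 52.57 kN.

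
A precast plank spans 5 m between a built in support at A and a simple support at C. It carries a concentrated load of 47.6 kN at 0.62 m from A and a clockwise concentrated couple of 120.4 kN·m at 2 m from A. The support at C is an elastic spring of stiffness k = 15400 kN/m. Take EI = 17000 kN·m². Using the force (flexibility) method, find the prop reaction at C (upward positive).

Take the reaction at C as the redundant and release it; the primary structure is a cantilever fixed at A.
Free-end deflection of the primary structure under the applied loading (downward +):
  point load 47.6 at a = 0.62: Pa²(3L − a)/(6EI) = 43.85/EI
  clockwise couple 120.4 at a = 2: M₀a(2L − a)/(2EI) = 963.2/EI
  δ_0 = 1007/EI
Flexibility coefficient — unit upward force at C: δ_{CC} = L³/(3EI) = 41.67/EI.
With EI = 17000 kN·m²: δ_0 = 0.059238 m and δ_{CC} = 0.002451 m/kN.
Compatibility — the spring shortens by R_C/k under the reaction it provides: δ_0 − R_C·δ_{CC} = R_C/k. With 1/k = 0.000065 m/kN, R_C = δ_0 / (δ_{CC} + 1/k) = 0.059238 / (0.002451 + 0.000065) = 23.55 kN.

R_C = 23.55 kN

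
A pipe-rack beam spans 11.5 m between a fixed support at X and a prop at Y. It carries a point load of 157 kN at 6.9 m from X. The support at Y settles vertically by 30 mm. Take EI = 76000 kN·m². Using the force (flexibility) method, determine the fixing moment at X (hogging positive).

Choose R_Y as the redundant. The primary structure is the cantilever fixed at X.
Deflection at Y on the released cantilever, summing each load's contribution:
  point load 157 at a = 6.9: Pa²(3L − a)/(6EI) = 34384/EI
Flexibility coefficient — unit upward force at Y: δ_{YY} = L³/(3EI) = 507/EI.
With EI = 76000 kN·m²: δ_0 = 0.45242 m and δ_{YY} = 0.006671 m/kN.
Compatibility — the beam at Y must follow the support down by 0.03 m: δ_0 − R_Y·δ_{YY} = 0.03, so R_Y = (0.45242 − 0.03)/0.006671 = 63.33 kN.
Moment equilibrium about X: M_X = Σ(load moments about X) − R_Y·L = 1083 − 63.33×11.5 = 355 kN·m.

M_X = 355 kN·m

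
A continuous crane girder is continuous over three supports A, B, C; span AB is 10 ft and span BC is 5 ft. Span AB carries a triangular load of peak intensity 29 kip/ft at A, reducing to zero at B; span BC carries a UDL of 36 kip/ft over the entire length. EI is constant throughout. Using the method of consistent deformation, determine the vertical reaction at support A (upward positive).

R_A = 81.64 kip

Release continuity at B by inserting a hinge; the redundant is the internal moment M_B. The primary structure is two simply-supported spans AB and BC.
Discontinuity in slope at B on the released structure — sum the simple-span end rotations:
  span AB: triangular load, peak 29: 7w₀L³/(360EI) = 563.9/EI
  span BC: UDL 36: wL³/(24EI) = 187.5/EI
  relative rotation θ_0 = (563.9 + 187.5)/EI = 751.4/EI
A unit hogging moment at B produces rotation L₁/(3EI) + L₂/(3EI) = 5/EI.
Compatibility: M_B·(L₁+L₂)/(3EI) = θ_0, giving M_B = 150.3 kip·ft (hogging).
Span AB, ΣM about A with M_B applied at B: R_B^{AB}·10 = 483.3 + 150.3, so R_B^{AB} = 63.36 kip and R_A = 145 − 63.36 = 81.64 kip.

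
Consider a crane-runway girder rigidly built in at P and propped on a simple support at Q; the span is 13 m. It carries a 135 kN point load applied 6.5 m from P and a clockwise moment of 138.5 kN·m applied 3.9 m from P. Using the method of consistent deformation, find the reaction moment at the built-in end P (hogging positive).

M_P = 361.6 kN·m

Take the reaction at Q as the redundant and release it; the primary structure is a cantilever fixed at P.
Downward deflection at the released point Q due to the loads:
  point load 135 at a = 6.5: Pa²(3L − a)/(6EI) = 30895/EI
  clockwise couple 138.5 at a = 3.9: M₀a(2L − a)/(2EI) = 5969/EI
  δ_0 = 36864/EI
Tip deflection under a unit load at Q: L³/(3EI) = 732.3/EI.
The prop prevents deflection at Q: R_Q = δ_0/δ_{QQ} = 36864/732.3 = 50.34 kN.
Moment equilibrium about P: M_P = Σ(load moments about P) − R_Q·L = 1016 − 50.34×13 = 361.6 kN·m.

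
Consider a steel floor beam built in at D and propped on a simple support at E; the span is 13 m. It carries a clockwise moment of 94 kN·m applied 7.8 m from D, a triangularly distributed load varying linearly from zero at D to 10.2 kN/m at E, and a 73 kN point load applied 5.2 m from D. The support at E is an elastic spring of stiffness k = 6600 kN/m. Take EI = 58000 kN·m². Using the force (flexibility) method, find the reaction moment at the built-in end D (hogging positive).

Take the reaction at E as the redundant and release it; the primary structure is a cantilever fixed at D.
Deflection at E on the released cantilever, summing each load's contribution:
  clockwise couple 94 at a = 7.8: M₀a(2L − a)/(2EI) = 6672/EI
  triangular load, peak 10.2 at the free end: 11w₀L⁴/(120EI) = 26705/EI
  point load 73 at a = 5.2: Pa²(3L − a)/(6EI) = 11120/EI
  δ_0 = 44496/EI
Flexibility coefficient — unit upward force at E: δ_{EE} = L³/(3EI) = 732.3/EI.
With EI = 58000 kN·m²: δ_0 = 0.76718 m and δ_{EE} = 0.012626 m/kN.
Compatibility — the spring shortens by R_E/k under the reaction it provides: δ_0 − R_E·δ_{EE} = R_E/k. With 1/k = 0.000152 m/kN, R_E = δ_0 / (δ_{EE} + 1/k) = 0.76718 / (0.012626 + 0.000152) = 60.04 kN.
Moment equilibrium about D: M_D = Σ(load moments about D) − R_E·L = 1048 − 60.04×13 = 267.7 kN·m.

M_D = 267.7 kN·m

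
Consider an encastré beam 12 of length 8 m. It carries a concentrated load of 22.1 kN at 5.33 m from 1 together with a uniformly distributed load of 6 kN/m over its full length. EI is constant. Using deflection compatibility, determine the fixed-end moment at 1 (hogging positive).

Take the two fixed-end moments M_1, M_2 as redundants; the released structure is the simple span 12.
End rotations of the released simple span under the applied load (×1/EI):
  at 1: point load 22.1 at a = 5.33: Pab(L + b)/(6LEI) = 69.91/EI
  at 2: point load 22.1 at a = 5.33: Pab(L + a)/(6LEI) = 87.34/EI
  at 1: UDL 6: wL³/(24EI) = 128/EI
  at 2: UDL 6: wL³/(24EI) = 128/EI
  θ_10 = 197.9/EI,  θ_20 = 215.3/EI
Flexibility coefficients: a unit moment at one end gives L/(3EI) there and L/(6EI) at the far end, so f₁₁ = f₂₂ = 2.667/EI and f₁₂ = f₂₁ = 1.333/EI.
Compatibility — zero rotation at each built-in end:
  2.667 M_1 + 1.333 M_2 = 197.9
  1.333 M_1 + 2.667 M_2 = 215.3
Solving the pair gives M_1 = 45.12 kN·m and M_2 = 58.19 kN·m (hogging).

M_1 = 45.12 kN·m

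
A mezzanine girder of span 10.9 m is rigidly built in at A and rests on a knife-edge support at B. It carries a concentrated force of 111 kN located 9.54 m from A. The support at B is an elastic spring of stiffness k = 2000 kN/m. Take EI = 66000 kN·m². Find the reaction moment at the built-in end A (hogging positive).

Choose R_B as the redundant. The primary structure is the cantilever fixed at A.
Free-end deflection of the primary structure under the applied loading (downward +):
  point load 111 at a = 9.54: Pa²(3L − a)/(6EI) = 38995/EI
Tip deflection under a unit load at B: L³/(3EI) = 431.7/EI.
With EI = 66000 kN·m²: δ_0 = 0.59083 m and δ_{BB} = 0.006541 m/kN.
Compatibility — the spring shortens by R_B/k under the reaction it provides: δ_0 − R_B·δ_{BB} = R_B/k. With 1/k = 0.0005 m/kN, R_B = δ_0 / (δ_{BB} + 1/k) = 0.59083 / (0.006541 + 0.0005) = 83.92 kN.
Moment equilibrium about A: M_A = Σ(load moments about A) − R_B·L = 1059 − 83.92×10.9 = 144.2 kN·m.

M_A = 144.2 kN·m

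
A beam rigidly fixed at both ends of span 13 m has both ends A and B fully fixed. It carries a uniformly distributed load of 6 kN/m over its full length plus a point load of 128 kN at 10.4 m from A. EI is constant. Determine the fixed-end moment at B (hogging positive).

Release both end moments; the primary structure is a simply-supported span AB with redundants M_A and M_B.
Simple-span end rotations at A and B under the given loads:
  at A: UDL 6: wL³/(24EI) = 549.2/EI
  at B: UDL 6: wL³/(24EI) = 549.2/EI
  at A: point load 128 at a = 10.4: Pab(L + b)/(6LEI) = 692.2/EI
  at B: point load 128 at a = 10.4: Pab(L + a)/(6LEI) = 1038/EI
  θ_A0 = 1241/EI,  θ_B0 = 1588/EI
Flexibility coefficients: a unit moment at one end gives L/(3EI) there and L/(6EI) at the far end, so f₁₁ = f₂₂ = 4.333/EI and f₁₂ = f₂₁ = 2.167/EI.
Compatibility — zero rotation at each built-in end:
  4.333 M_A + 2.167 M_B = 1241
  2.167 M_A + 4.333 M_B = 1588
Solving the pair gives M_A = 137.7 kN·m and M_B = 297.5 kN·m (hogging).

M_B = 297.5 kN·m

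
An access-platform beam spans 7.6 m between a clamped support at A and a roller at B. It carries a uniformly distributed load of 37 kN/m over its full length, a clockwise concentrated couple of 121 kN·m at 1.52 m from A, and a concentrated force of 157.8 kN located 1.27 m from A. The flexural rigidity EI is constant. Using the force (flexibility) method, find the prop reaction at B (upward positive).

R_B = 120.3 kN

Take the reaction at B as the redundant and release it; the primary structure is a cantilever fixed at A.
Downward deflection at the released point B due to the loads:
  UDL 37: wL⁴/(8EI) = 15430/EI
  clockwise couple 121 at a = 1.52: M₀a(2L − a)/(2EI) = 1258/EI
  point load 157.8 at a = 1.27: Pa²(3L − a)/(6EI) = 913.3/EI
  δ_0 = 17601/EI
Flexibility coefficient — unit upward force at B: δ_{BB} = L³/(3EI) = 146.3/EI.
Compatibility at B: δ_0 − R_B·δ_{BB} = 0, so R_B = 17601/146.3 = 120.3 kN.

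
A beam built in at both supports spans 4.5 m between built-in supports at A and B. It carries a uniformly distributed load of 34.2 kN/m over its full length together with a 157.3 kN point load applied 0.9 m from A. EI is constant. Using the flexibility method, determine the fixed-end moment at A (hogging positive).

Take the two fixed-end moments M_A, M_B as redundants; the released structure is the simple span AB.
Simple-span end rotations at A and B under the given loads:
  at A: UDL 34.2: wL³/(24EI) = 129.9/EI
  at B: UDL 34.2: wL³/(24EI) = 129.9/EI
  at A: point load 157.3 at a = 0.9: Pab(L + b)/(6LEI) = 152.9/EI
  at B: point load 157.3 at a = 0.9: Pab(L + a)/(6LEI) = 101.9/EI
  θ_A0 = 282.7/EI,  θ_B0 = 231.8/EI
Flexibility coefficients: a unit moment at one end gives L/(3EI) there and L/(6EI) at the far end, so f₁₁ = f₂₂ = 1.5/EI and f₁₂ = f₂₁ = 0.75/EI.
Compatibility — zero rotation at each built-in end:
  1.5 M_A + 0.75 M_B = 282.7
  0.75 M_A + 1.5 M_B = 231.8
Solving the pair gives M_A = 148.3 kN·m and M_B = 80.36 kN·m (hogging).

M_A = 148.3 kN·m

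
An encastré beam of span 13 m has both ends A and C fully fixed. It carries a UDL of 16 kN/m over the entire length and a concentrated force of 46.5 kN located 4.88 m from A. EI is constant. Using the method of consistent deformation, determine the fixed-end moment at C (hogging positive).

M_C = 278.5 kN·m

Release both end moments; the primary structure is a simply-supported span AC with redundants M_A and M_C.
On the primary (simply-supported) span, the end slopes from the loading are:
  at A: UDL 16: wL³/(24EI) = 1465/EI
  at C: UDL 16: wL³/(24EI) = 1465/EI
  at A: point load 46.5 at a = 4.88: Pab(L + b)/(6LEI) = 498.9/EI
  at C: point load 46.5 at a = 4.88: Pab(L + a)/(6LEI) = 422.4/EI
  θ_A0 = 1964/EI,  θ_C0 = 1887/EI
Flexibility coefficients: a unit moment at one end gives L/(3EI) there and L/(6EI) at the far end, so f₁₁ = f₂₂ = 4.333/EI and f₁₂ = f₂₁ = 2.167/EI.
Compatibility — zero rotation at each built-in end:
  4.333 M_A + 2.167 M_C = 1964
  2.167 M_A + 4.333 M_C = 1887
Solving the pair gives M_A = 313.9 kN·m and M_C = 278.5 kN·m (hogging).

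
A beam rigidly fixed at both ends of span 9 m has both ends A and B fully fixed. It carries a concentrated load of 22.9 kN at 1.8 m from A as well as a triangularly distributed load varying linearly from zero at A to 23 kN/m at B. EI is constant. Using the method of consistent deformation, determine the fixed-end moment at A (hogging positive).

M_A = 88.48 kN·m

Take the two fixed-end moments M_A, M_B as redundants; the released structure is the simple span AB.
End rotations of the released simple span under the applied load (×1/EI):
  at A: point load 22.9 at a = 1.8: Pab(L + b)/(6LEI) = 89.04/EI
  at B: point load 22.9 at a = 1.8: Pab(L + a)/(6LEI) = 59.36/EI
  at A: triangular load, peak 23: 7w₀L³/(360EI) = 326/EI
  at B: triangular load, peak 23: w₀L³/(45EI) = 372.6/EI
  θ_A0 = 415.1/EI,  θ_B0 = 432/EI
Flexibility coefficients: a unit moment at one end gives L/(3EI) there and L/(6EI) at the far end, so f₁₁ = f₂₂ = 3/EI and f₁₂ = f₂₁ = 1.5/EI.
Compatibility — zero rotation at each built-in end:
  3 M_A + 1.5 M_B = 415.1
  1.5 M_A + 3 M_B = 432
Solving the pair gives M_A = 88.48 kN·m and M_B = 99.75 kN·m (hogging).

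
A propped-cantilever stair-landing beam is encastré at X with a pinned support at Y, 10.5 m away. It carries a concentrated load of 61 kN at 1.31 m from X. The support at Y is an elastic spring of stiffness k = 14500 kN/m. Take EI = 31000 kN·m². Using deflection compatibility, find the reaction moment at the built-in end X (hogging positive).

Remove the prop at Y; the released (primary) structure is a cantilever built in at X.
Downward deflection at the released point Y due to the loads:
  point load 61 at a = 1.31: Pa²(3L − a)/(6EI) = 526.7/EI
Flexibility coefficient — unit upward force at Y: δ_{YY} = L³/(3EI) = 385.9/EI.
With EI = 31000 kN·m²: δ_0 = 0.016991 m and δ_{YY} = 0.012448 m/kN.
Compatibility — the spring shortens by R_Y/k under the reaction it provides: δ_0 − R_Y·δ_{YY} = R_Y/k. With 1/k = 0.000069 m/kN, R_Y = δ_0 / (δ_{YY} + 1/k) = 0.016991 / (0.012448 + 0.000069) = 1.357 kN.
Moment equilibrium about X: M_X = Σ(load moments about X) − R_Y·L = 79.91 − 1.357×10.5 = 65.66 kN·m.

M_X = 65.66 kN·m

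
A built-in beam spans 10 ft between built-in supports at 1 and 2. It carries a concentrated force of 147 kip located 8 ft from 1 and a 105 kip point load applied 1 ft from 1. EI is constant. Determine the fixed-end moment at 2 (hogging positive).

Take the two fixed-end moments M_1, M_2 as redundants; the released structure is the simple span 12.
End rotations of the released simple span under the applied load (×1/EI):
  at 1: point load 147 at a = 8: Pab(L + b)/(6LEI) = 470.4/EI
  at 2: point load 147 at a = 8: Pab(L + a)/(6LEI) = 705.6/EI
  at 1: point load 105 at a = 1: Pab(L + b)/(6LEI) = 299.2/EI
  at 2: point load 105 at a = 1: Pab(L + a)/(6LEI) = 173.2/EI
  θ_10 = 769.6/EI,  θ_20 = 878.9/EI
Flexibility coefficients: a unit moment at one end gives L/(3EI) there and L/(6EI) at the far end, so f₁₁ = f₂₂ = 3.333/EI and f₁₂ = f₂₁ = 1.667/EI.
Compatibility — zero rotation at each built-in end:
  3.333 M_1 + 1.667 M_2 = 769.6
  1.667 M_1 + 3.333 M_2 = 878.9
Solving the pair gives M_1 = 132.1 kip·ft and M_2 = 197.6 kip·ft (hogging).

M_2 = 197.6 kip·ft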